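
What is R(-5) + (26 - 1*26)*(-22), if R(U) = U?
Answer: -5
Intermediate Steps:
R(-5) + (26 - 1*26)*(-22) = -5 + (26 - 1*26)*(-22) = -5 + (26 - 26)*(-22) = -5 + 0*(-22) = -5 + 0 = -5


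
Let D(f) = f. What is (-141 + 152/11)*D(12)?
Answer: -16788/11 ≈ -1526.2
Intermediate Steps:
(-141 + 152/11)*D(12) = (-141 + 152/11)*12 = -1399/11*12 = -16788/11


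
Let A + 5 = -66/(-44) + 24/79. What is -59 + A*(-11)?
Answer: -3767/158 ≈ -23.842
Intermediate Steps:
A = -505/158 (A = -5 + (-66/(-44) + 24/79) = -5 + (-66*(-1/44) + 24*(1/79)) = -5 + (3/2 + 24/79) = -5 + 285/158 = -505/158 ≈ -3.1962)
-59 + A*(-11) = -59 - 505/158*(-11) = -59 + 5555/158 = -3767/158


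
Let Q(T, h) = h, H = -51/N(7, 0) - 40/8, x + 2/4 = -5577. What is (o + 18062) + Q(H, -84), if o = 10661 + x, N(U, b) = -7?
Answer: 46123/2 ≈ 23062.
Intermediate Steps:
x = -11155/2 (x = -1/2 - 5577 = -11155/2 ≈ -5577.5)
H = 16/7 (H = -51/(-7) - 40/8 = -51*(-1/7) - 40*1/8 = 51/7 - 5 = 16/7 ≈ 2.2857)
o = 10167/2 (o = 10661 - 11155/2 = 10167/2 ≈ 5083.5)
(o + 18062) + Q(H, -84) = (10167/2 + 18062) - 84 = 46291/2 - 84 = 46123/2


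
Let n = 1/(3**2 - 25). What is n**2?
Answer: 1/256 ≈ 0.0039063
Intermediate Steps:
n = -1/16 (n = 1/(9 - 25) = 1/(-16) = -1/16 ≈ -0.062500)
n**2 = (-1/16)**2 = 1/256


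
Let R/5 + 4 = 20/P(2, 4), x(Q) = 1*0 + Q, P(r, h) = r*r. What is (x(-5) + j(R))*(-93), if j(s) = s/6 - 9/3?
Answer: 1333/2 ≈ 666.50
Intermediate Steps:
P(r, h) = r²
x(Q) = Q (x(Q) = 0 + Q = Q)
R = 5 (R = -20 + 5*(20/(2²)) = -20 + 5*(20/4) = -20 + 5*(20*(¼)) = -20 + 5*5 = -20 + 25 = 5)
j(s) = -3 + s/6 (j(s) = s*(⅙) - 9*⅓ = s/6 - 3 = -3 + s/6)
(x(-5) + j(R))*(-93) = (-5 + (-3 + (⅙)*5))*(-93) = (-5 + (-3 + ⅚))*(-93) = (-5 - 13/6)*(-93) = -43/6*(-93) = 1333/2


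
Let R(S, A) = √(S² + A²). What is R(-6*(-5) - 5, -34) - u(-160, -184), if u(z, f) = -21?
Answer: 21 + √1781 ≈ 63.202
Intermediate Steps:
R(S, A) = √(A² + S²)
R(-6*(-5) - 5, -34) - u(-160, -184) = √((-34)² + (-6*(-5) - 5)²) - 1*(-21) = √(1156 + (30 - 5)²) + 21 = √(1156 + 25²) + 21 = √(1156 + 625) + 21 = √1781 + 21 = 21 + √1781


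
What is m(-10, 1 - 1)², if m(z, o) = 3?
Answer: 9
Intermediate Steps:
m(-10, 1 - 1)² = 3² = 9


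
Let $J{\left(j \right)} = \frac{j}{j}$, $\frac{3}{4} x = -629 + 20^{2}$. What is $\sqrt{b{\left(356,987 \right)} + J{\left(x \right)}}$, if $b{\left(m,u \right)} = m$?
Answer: $\sqrt{357} \approx 18.894$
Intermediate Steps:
$x = - \frac{916}{3}$ ($x = \frac{4 \left(-629 + 20^{2}\right)}{3} = \frac{4 \left(-629 + 400\right)}{3} = \frac{4}{3} \left(-229\right) = - \frac{916}{3} \approx -305.33$)
$J{\left(j \right)} = 1$
$\sqrt{b{\left(356,987 \right)} + J{\left(x \right)}} = \sqrt{356 + 1} = \sqrt{357}$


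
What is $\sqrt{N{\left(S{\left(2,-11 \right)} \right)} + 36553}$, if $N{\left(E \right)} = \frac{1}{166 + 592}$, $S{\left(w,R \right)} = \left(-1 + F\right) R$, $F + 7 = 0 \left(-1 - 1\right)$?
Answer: $\frac{15 \sqrt{93342394}}{758} \approx 191.19$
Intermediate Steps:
$F = -7$ ($F = -7 + 0 \left(-1 - 1\right) = -7 + 0 \left(-2\right) = -7 + 0 = -7$)
$S{\left(w,R \right)} = - 8 R$ ($S{\left(w,R \right)} = \left(-1 - 7\right) R = - 8 R$)
$N{\left(E \right)} = \frac{1}{758}$
$\sqrt{N{\left(S{\left(2,-11 \right)} \right)} + 36553} = \sqrt{\frac{1}{758} + 36553} = \sqrt{\frac{27707175}{758}} = \frac{15 \sqrt{93342394}}{758}$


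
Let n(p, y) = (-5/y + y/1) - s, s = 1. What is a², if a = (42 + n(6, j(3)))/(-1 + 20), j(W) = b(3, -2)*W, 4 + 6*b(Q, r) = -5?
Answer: 458329/116964 ≈ 3.9185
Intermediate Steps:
b(Q, r) = -3/2 (b(Q, r) = -⅔ + (⅙)*(-5) = -⅔ - ⅚ = -3/2)
j(W) = -3*W/2
n(p, y) = -1 + y - 5/y (n(p, y) = (-5/y + y/1) - 1*1 = (-5/y + y*1) - 1 = (-5/y + y) - 1 = (y - 5/y) - 1 = -1 + y - 5/y)
a = 677/342 (a = (42 + (-1 - 3/2*3 - 5/((-3/2*3))))/(-1 + 20) = (42 + (-1 - 9/2 - 5/(-9/2)))/19 = (42 + (-1 - 9/2 - 5*(-2/9)))*(1/19) = (42 + (-1 - 9/2 + 10/9))*(1/19) = (42 - 79/18)*(1/19) = (677/18)*(1/19) = 677/342 ≈ 1.9795)
a² = (677/342)² = 458329/116964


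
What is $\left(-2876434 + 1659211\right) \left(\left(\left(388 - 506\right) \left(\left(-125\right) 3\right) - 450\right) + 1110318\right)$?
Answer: $-1404818974314$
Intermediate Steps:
$\left(-2876434 + 1659211\right) \left(\left(\left(388 - 506\right) \left(\left(-125\right) 3\right) - 450\right) + 1110318\right) = - 1217223 \left(\left(\left(-118\right) \left(-375\right) - 450\right) + 1110318\right) = - 1217223 \left(\left(44250 - 450\right) + 1110318\right) = - 1217223 \left(43800 + 1110318\right) = \left(-1217223\right) 1154118 = -1404818974314$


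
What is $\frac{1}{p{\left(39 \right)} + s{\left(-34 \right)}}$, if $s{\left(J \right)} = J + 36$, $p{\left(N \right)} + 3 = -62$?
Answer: $- \frac{1}{63} \approx -0.015873$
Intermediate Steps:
$p{\left(N \right)} = -65$ ($p{\left(N \right)} = -3 - 62 = -65$)
$s{\left(J \right)} = 36 + J$
$\frac{1}{p{\left(39 \right)} + s{\left(-34 \right)}} = \frac{1}{-65 + \left(36 - 34\right)} = \frac{1}{-65 + 2} = \frac{1}{-63} = - \frac{1}{63}$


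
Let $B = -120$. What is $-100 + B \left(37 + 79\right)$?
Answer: $-14020$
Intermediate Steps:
$-100 + B \left(37 + 79\right) = -100 - 120 \left(37 + 79\right) = -100 - 13920 = -14020$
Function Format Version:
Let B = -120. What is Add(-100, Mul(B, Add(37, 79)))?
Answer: -14020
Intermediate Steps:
Add(-100, Mul(B, Add(37, 79))) = Add(-100, Mul(-120, Add(37, 79))) = Add(-100, Mul(-120, 116)) = Add(-100, -13920) = -14020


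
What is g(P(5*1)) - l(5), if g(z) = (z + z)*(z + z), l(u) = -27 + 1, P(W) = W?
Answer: 126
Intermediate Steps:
l(u) = -26
g(z) = 4*z**2 (g(z) = (2*z)*(2*z) = 4*z**2)
g(P(5*1)) - l(5) = 4*(5*1)**2 - 1*(-26) = 4*5**2 + 26 = 4*25 + 26 = 100 + 26 = 126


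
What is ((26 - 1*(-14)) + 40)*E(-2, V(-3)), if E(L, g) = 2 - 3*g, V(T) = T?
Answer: 880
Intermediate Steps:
((26 - 1*(-14)) + 40)*E(-2, V(-3)) = ((26 - 1*(-14)) + 40)*(2 - 3*(-3)) = ((26 + 14) + 40)*(2 + 9) = (40 + 40)*11 = 80*11 = 880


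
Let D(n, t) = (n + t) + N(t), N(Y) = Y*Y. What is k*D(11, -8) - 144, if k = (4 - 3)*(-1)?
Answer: -211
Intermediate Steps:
N(Y) = Y²
k = -1 (k = 1*(-1) = -1)
D(n, t) = n + t + t² (D(n, t) = (n + t) + t² = n + t + t²)
k*D(11, -8) - 144 = -(11 - 8 + (-8)²) - 144 = -(11 - 8 + 64) - 144 = -1*67 - 144 = -67 - 144 = -211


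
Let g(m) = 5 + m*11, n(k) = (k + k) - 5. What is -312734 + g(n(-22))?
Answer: -313268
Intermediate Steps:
n(k) = -5 + 2*k (n(k) = 2*k - 5 = -5 + 2*k)
g(m) = 5 + 11*m
-312734 + g(n(-22)) = -312734 + (5 + 11*(-5 + 2*(-22))) = -312734 + (5 + 11*(-5 - 44)) = -312734 + (5 + 11*(-49)) = -312734 + (5 - 539) = -312734 - 534 = -313268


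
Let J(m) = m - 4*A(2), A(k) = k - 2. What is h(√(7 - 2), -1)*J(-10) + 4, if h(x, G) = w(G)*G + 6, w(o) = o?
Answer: -66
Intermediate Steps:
A(k) = -2 + k
J(m) = m (J(m) = m - 4*(-2 + 2) = m - 4*0 = m + 0 = m)
h(x, G) = 6 + G² (h(x, G) = G*G + 6 = G² + 6 = 6 + G²)
h(√(7 - 2), -1)*J(-10) + 4 = (6 + (-1)²)*(-10) + 4 = (6 + 1)*(-10) + 4 = 7*(-10) + 4 = -70 + 4 = -66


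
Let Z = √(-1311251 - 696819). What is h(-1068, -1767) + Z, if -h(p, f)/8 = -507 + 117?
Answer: 3120 + I*√2008070 ≈ 3120.0 + 1417.1*I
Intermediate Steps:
h(p, f) = 3120 (h(p, f) = -8*(-507 + 117) = -8*(-390) = 3120)
Z = I*√2008070 (Z = √(-2008070) = I*√2008070 ≈ 1417.1*I)
h(-1068, -1767) + Z = 3120 + I*√2008070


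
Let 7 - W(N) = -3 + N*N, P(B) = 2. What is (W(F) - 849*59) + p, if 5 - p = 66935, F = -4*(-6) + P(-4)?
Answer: -117687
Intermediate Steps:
F = 26 (F = -4*(-6) + 2 = 24 + 2 = 26)
p = -66930 (p = 5 - 1*66935 = 5 - 66935 = -66930)
W(N) = 10 - N**2 (W(N) = 7 - (-3 + N*N) = 7 - (-3 + N**2) = 7 + (3 - N**2) = 10 - N**2)
(W(F) - 849*59) + p = ((10 - 1*26**2) - 849*59) - 66930 = ((10 - 1*676) - 50091) - 66930 = ((10 - 676) - 50091) - 66930 = (-666 - 50091) - 66930 = -50757 - 66930 = -117687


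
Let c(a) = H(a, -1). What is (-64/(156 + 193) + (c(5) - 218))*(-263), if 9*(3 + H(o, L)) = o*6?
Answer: 59987407/1047 ≈ 57295.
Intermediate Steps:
H(o, L) = -3 + 2*o/3 (H(o, L) = -3 + (o*6)/9 = -3 + (6*o)/9 = -3 + 2*o/3)
c(a) = -3 + 2*a/3
(-64/(156 + 193) + (c(5) - 218))*(-263) = (-64/(156 + 193) + ((-3 + (2/3)*5) - 218))*(-263) = (-64/349 + ((-3 + 10/3) - 218))*(-263) = (-64*1/349 + (1/3 - 218))*(-263) = (-64/349 - 653/3)*(-263) = -228089/1047*(-263) = 59987407/1047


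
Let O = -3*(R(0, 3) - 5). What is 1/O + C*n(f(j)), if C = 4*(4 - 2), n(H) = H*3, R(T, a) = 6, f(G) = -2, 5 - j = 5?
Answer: -145/3 ≈ -48.333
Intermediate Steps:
j = 0 (j = 5 - 1*5 = 5 - 5 = 0)
n(H) = 3*H
C = 8 (C = 4*2 = 8)
O = -3 (O = -3*(6 - 5) = -3*1 = -3)
1/O + C*n(f(j)) = 1/(-3) + 8*(3*(-2)) = -⅓ + 8*(-6) = -⅓ - 48 = -145/3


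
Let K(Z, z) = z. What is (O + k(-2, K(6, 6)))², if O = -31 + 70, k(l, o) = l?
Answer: 1369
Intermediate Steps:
O = 39
(O + k(-2, K(6, 6)))² = (39 - 2)² = 37² = 1369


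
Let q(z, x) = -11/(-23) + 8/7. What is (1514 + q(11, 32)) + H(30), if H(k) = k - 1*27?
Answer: 244498/161 ≈ 1518.6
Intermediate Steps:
H(k) = -27 + k (H(k) = k - 27 = -27 + k)
q(z, x) = 261/161 (q(z, x) = -11*(-1/23) + 8*(1/7) = 11/23 + 8/7 = 261/161)
(1514 + q(11, 32)) + H(30) = (1514 + 261/161) + (-27 + 30) = 244015/161 + 3 = 244498/161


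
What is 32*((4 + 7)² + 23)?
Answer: 4608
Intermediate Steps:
32*((4 + 7)² + 23) = 32*(11² + 23) = 32*(121 + 23) = 32*144 = 4608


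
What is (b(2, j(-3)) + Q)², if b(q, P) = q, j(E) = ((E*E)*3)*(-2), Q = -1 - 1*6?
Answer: 25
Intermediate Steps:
Q = -7 (Q = -1 - 6 = -7)
j(E) = -6*E² (j(E) = (E²*3)*(-2) = (3*E²)*(-2) = -6*E²)
(b(2, j(-3)) + Q)² = (2 - 7)² = (-5)² = 25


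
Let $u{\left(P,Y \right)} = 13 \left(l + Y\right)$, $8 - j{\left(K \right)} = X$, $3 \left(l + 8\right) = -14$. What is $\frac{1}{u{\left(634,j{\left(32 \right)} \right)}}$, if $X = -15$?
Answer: $\frac{3}{403} \approx 0.0074442$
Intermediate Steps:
$l = - \frac{38}{3}$ ($l = -8 + \frac{1}{3} \left(-14\right) = -8 - \frac{14}{3} = - \frac{38}{3} \approx -12.667$)
$j{\left(K \right)} = 23$ ($j{\left(K \right)} = 8 - -15 = 8 + 15 = 23$)
$u{\left(P,Y \right)} = - \frac{494}{3} + 13 Y$ ($u{\left(P,Y \right)} = 13 \left(- \frac{38}{3} + Y\right) = - \frac{494}{3} + 13 Y$)
$\frac{1}{u{\left(634,j{\left(32 \right)} \right)}} = \frac{1}{- \frac{494}{3} + 13 \cdot 23} = \frac{1}{- \frac{494}{3} + 299} = \frac{1}{\frac{403}{3}} = \frac{3}{403}$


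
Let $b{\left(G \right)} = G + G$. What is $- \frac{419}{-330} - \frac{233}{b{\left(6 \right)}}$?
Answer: $- \frac{11977}{660} \approx -18.147$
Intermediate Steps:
$b{\left(G \right)} = 2 G$
$- \frac{419}{-330} - \frac{233}{b{\left(6 \right)}} = - \frac{419}{-330} - \frac{233}{2 \cdot 6} = \left(-419\right) \left(- \frac{1}{330}\right) - \frac{233}{12} = \frac{419}{330} - \frac{233}{12} = - \frac{11977}{660}$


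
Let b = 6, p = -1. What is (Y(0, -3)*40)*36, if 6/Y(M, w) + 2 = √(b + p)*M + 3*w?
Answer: -8640/11 ≈ -785.45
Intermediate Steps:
Y(M, w) = 6/(-2 + 3*w + M*√5) (Y(M, w) = 6/(-2 + (√(6 - 1)*M + 3*w)) = 6/(-2 + (√5*M + 3*w)) = 6/(-2 + (M*√5 + 3*w)) = 6/(-2 + (3*w + M*√5)) = 6/(-2 + 3*w + M*√5))
(Y(0, -3)*40)*36 = ((6/(-2 + 3*(-3) + 0*√5))*40)*36 = ((6/(-2 - 9 + 0))*40)*36 = ((6/(-11))*40)*36 = ((6*(-1/11))*40)*36 = -6/11*40*36 = -240/11*36 = -8640/11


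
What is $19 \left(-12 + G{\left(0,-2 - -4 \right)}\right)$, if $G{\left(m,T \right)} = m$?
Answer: $-228$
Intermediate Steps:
$19 \left(-12 + G{\left(0,-2 - -4 \right)}\right) = 19 \left(-12 + 0\right) = 19 \left(-12\right) = -228$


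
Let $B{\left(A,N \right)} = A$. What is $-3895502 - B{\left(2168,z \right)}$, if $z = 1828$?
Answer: $-3897670$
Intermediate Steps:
$-3895502 - B{\left(2168,z \right)} = -3895502 - 2168 = -3897670$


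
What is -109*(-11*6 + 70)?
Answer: -436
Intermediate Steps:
-109*(-11*6 + 70) = -109*(-66 + 70) = -109*4 = -436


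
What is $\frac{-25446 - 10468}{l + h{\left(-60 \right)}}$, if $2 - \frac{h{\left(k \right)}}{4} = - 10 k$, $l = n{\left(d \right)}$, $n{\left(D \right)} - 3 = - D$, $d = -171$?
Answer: $\frac{17957}{1109} \approx 16.192$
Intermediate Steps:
$n{\left(D \right)} = 3 - D$
$l = 174$ ($l = 3 - -171 = 3 + 171 = 174$)
$h{\left(k \right)} = 8 + 40 k$ ($h{\left(k \right)} = 8 - 4 \left(- 10 k\right) = 8 + 40 k$)
$\frac{-25446 - 10468}{l + h{\left(-60 \right)}} = \frac{-25446 - 10468}{174 + \left(8 + 40 \left(-60\right)\right)} = - \frac{35914}{174 + \left(8 - 2400\right)} = - \frac{35914}{174 - 2392} = - \frac{35914}{-2218} = \left(-35914\right) \left(- \frac{1}{2218}\right) = \frac{17957}{1109}$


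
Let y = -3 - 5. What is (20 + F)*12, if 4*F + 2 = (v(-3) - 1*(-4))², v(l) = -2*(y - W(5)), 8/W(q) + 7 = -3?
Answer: 31242/25 ≈ 1249.7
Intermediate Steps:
W(q) = -⅘ (W(q) = 8/(-7 - 3) = 8/(-10) = 8*(-⅒) = -⅘)
y = -8
v(l) = 72/5 (v(l) = -2*(-8 - 1*(-⅘)) = -2*(-8 + ⅘) = -2*(-36/5) = 72/5)
F = 4207/50 (F = -½ + (72/5 - 1*(-4))²/4 = -½ + (72/5 + 4)²/4 = -½ + (92/5)²/4 = -½ + (¼)*(8464/25) = -½ + 2116/25 = 4207/50 ≈ 84.140)
(20 + F)*12 = (20 + 4207/50)*12 = (5207/50)*12 = 31242/25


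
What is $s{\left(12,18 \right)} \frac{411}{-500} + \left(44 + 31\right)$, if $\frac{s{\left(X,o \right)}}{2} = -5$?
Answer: $\frac{4161}{50} \approx 83.22$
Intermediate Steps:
$s{\left(X,o \right)} = -10$ ($s{\left(X,o \right)} = 2 \left(-5\right) = -10$)
$s{\left(12,18 \right)} \frac{411}{-500} + \left(44 + 31\right) = - 10 \frac{411}{-500} + \left(44 + 31\right) = - 10 \cdot 411 \left(- \frac{1}{500}\right) + 75 = \left(-10\right) \left(- \frac{411}{500}\right) + 75 = \frac{411}{50} + 75 = \frac{4161}{50}$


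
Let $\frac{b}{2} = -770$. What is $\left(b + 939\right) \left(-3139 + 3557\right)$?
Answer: $-251218$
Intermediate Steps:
$b = -1540$ ($b = 2 \left(-770\right) = -1540$)
$\left(b + 939\right) \left(-3139 + 3557\right) = \left(-1540 + 939\right) \left(-3139 + 3557\right) = \left(-601\right) 418 = -251218$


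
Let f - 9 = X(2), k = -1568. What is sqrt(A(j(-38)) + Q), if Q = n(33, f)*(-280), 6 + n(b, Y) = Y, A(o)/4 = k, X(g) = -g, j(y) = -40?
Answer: 6*I*sqrt(182) ≈ 80.944*I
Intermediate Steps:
f = 7 (f = 9 - 1*2 = 9 - 2 = 7)
A(o) = -6272 (A(o) = 4*(-1568) = -6272)
n(b, Y) = -6 + Y
Q = -280 (Q = (-6 + 7)*(-280) = 1*(-280) = -280)
sqrt(A(j(-38)) + Q) = sqrt(-6272 - 280) = sqrt(-6552) = 6*I*sqrt(182)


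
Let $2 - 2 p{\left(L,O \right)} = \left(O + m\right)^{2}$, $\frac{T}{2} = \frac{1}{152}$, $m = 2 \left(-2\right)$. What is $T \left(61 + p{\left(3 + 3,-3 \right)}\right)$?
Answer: $\frac{75}{152} \approx 0.49342$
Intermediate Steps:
$m = -4$
$T = \frac{1}{76}$ ($T = \frac{2}{152} = 2 \cdot \frac{1}{152} = \frac{1}{76} \approx 0.013158$)
$p{\left(L,O \right)} = 1 - \frac{\left(-4 + O\right)^{2}}{2}$ ($p{\left(L,O \right)} = 1 - \frac{\left(O - 4\right)^{2}}{2} = 1 - \frac{\left(-4 + O\right)^{2}}{2}$)
$T \left(61 + p{\left(3 + 3,-3 \right)}\right) = \frac{61 + \left(1 - \frac{\left(-4 - 3\right)^{2}}{2}\right)}{76} = \frac{61 + \left(1 - \frac{\left(-7\right)^{2}}{2}\right)}{76} = \frac{61 + \left(1 - \frac{49}{2}\right)}{76} = \frac{61 - \frac{47}{2}}{76} = \frac{1}{76} \cdot \frac{75}{2} = \frac{75}{152}$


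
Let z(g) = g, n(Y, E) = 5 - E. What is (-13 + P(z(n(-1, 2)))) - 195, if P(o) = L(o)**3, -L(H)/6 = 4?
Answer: -14032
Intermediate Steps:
L(H) = -24 (L(H) = -6*4 = -24)
P(o) = -13824 (P(o) = (-24)**3 = -13824)
(-13 + P(z(n(-1, 2)))) - 195 = (-13 - 13824) - 195 = -13837 - 195 = -14032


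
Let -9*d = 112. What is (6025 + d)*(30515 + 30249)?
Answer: 3288122332/9 ≈ 3.6535e+8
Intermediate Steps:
d = -112/9 (d = -⅑*112 = -112/9 ≈ -12.444)
(6025 + d)*(30515 + 30249) = (6025 - 112/9)*(30515 + 30249) = (54113/9)*60764 = 3288122332/9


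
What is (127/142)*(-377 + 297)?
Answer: -5080/71 ≈ -71.549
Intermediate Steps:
(127/142)*(-377 + 297) = (127*(1/142))*(-80) = (127/142)*(-80) = -5080/71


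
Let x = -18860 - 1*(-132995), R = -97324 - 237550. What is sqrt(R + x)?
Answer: I*sqrt(220739) ≈ 469.83*I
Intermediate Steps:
R = -334874
x = 114135 (x = -18860 + 132995 = 114135)
sqrt(R + x) = sqrt(-334874 + 114135) = sqrt(-220739) = I*sqrt(220739)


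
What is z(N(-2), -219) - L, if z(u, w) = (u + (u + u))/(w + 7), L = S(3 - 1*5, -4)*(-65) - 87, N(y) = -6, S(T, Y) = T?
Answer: -4549/106 ≈ -42.915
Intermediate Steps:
L = 43 (L = (3 - 1*5)*(-65) - 87 = (3 - 5)*(-65) - 87 = -2*(-65) - 87 = 130 - 87 = 43)
z(u, w) = 3*u/(7 + w) (z(u, w) = (u + 2*u)/(7 + w) = (3*u)/(7 + w) = 3*u/(7 + w))
z(N(-2), -219) - L = 3*(-6)/(7 - 219) - 1*43 = 3*(-6)/(-212) - 43 = 3*(-6)*(-1/212) - 43 = 9/106 - 43 = -4549/106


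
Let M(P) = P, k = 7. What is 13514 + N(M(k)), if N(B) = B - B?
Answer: 13514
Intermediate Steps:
N(B) = 0
13514 + N(M(k)) = 13514 + 0 = 13514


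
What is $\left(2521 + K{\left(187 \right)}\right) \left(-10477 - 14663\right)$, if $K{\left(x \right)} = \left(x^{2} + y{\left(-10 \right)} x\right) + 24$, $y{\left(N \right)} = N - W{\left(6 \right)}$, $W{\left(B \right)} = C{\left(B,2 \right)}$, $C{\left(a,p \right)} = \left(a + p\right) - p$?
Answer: $-867883080$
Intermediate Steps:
$C{\left(a,p \right)} = a$
$W{\left(B \right)} = B$
$y{\left(N \right)} = -6 + N$ ($y{\left(N \right)} = N - 6 = -6 + N$)
$K{\left(x \right)} = 24 + x^{2} - 16 x$ ($K{\left(x \right)} = \left(x^{2} + \left(-6 - 10\right) x\right) + 24 = \left(x^{2} - 16 x\right) + 24 = 24 + x^{2} - 16 x$)
$\left(2521 + K{\left(187 \right)}\right) \left(-10477 - 14663\right) = \left(2521 + \left(24 + 187^{2} - 2992\right)\right) \left(-10477 - 14663\right) = \left(2521 + \left(24 + 34969 - 2992\right)\right) \left(-25140\right) = \left(2521 + 32001\right) \left(-25140\right) = 34522 \left(-25140\right) = -867883080$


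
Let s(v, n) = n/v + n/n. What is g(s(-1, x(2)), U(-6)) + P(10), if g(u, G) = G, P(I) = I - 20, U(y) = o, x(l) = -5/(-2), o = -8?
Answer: -18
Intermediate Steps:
x(l) = 5/2 (x(l) = -5*(-½) = 5/2)
U(y) = -8
s(v, n) = 1 + n/v (s(v, n) = n/v + 1 = 1 + n/v)
P(I) = -20 + I
g(s(-1, x(2)), U(-6)) + P(10) = -8 + (-20 + 10) = -8 - 10 = -18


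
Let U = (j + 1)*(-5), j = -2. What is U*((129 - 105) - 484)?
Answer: -2300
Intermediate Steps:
U = 5 (U = (-2 + 1)*(-5) = -1*(-5) = 5)
U*((129 - 105) - 484) = 5*((129 - 105) - 484) = 5*(24 - 484) = 5*(-460) = -2300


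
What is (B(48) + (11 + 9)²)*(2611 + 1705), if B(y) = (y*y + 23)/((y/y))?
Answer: 11769732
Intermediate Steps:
B(y) = 23 + y² (B(y) = (y² + 23)/1 = (23 + y²)*1 = 23 + y²)
(B(48) + (11 + 9)²)*(2611 + 1705) = ((23 + 48²) + (11 + 9)²)*(2611 + 1705) = ((23 + 2304) + 20²)*4316 = (2327 + 400)*4316 = 2727*4316 = 11769732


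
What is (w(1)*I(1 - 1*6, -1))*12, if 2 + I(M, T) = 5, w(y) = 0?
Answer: 0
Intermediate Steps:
I(M, T) = 3 (I(M, T) = -2 + 5 = 3)
(w(1)*I(1 - 1*6, -1))*12 = (0*3)*12 = 0*12 = 0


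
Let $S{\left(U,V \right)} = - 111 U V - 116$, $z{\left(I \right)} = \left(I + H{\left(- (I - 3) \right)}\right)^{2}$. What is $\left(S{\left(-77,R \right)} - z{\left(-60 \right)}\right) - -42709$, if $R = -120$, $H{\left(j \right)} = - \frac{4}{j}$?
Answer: $- \frac{3916032199}{3969} \approx -9.8666 \cdot 10^{5}$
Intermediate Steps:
$z{\left(I \right)} = \left(I - \frac{4}{3 - I}\right)^{2}$ ($z{\left(I \right)} = \left(I - \frac{4}{\left(-1\right) \left(I - 3\right)}\right)^{2} = \left(I - \frac{4}{\left(-1\right) \left(-3 + I\right)}\right)^{2} = \left(I - \frac{4}{3 - I}\right)^{2}$)
$S{\left(U,V \right)} = -116 - 111 U V$ ($S{\left(U,V \right)} = - 111 U V - 116 = -116 - 111 U V$)
$\left(S{\left(-77,R \right)} - z{\left(-60 \right)}\right) - -42709 = \left(\left(-116 - \left(-8547\right) \left(-120\right)\right) - \left(-60 + \frac{4}{-3 - 60}\right)^{2}\right) - -42709 = \left(\left(-116 - 1025640\right) - \left(-60 + \frac{4}{-63}\right)^{2}\right) + 42709 = \left(-1025756 - \left(-60 + 4 \left(- \frac{1}{63}\right)\right)^{2}\right) + 42709 = \left(-1025756 - \left(-60 - \frac{4}{63}\right)^{2}\right) + 42709 = \left(-1025756 - \left(- \frac{3784}{63}\right)^{2}\right) + 42709 = \left(-1025756 - \frac{14318656}{3969}\right) + 42709 = - \frac{4085544220}{3969} + 42709 = - \frac{3916032199}{3969}$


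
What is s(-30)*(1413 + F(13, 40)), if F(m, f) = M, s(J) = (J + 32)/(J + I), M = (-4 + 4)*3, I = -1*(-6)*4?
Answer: -471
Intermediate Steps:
I = 24 (I = 6*4 = 24)
M = 0 (M = 0*3 = 0)
s(J) = (32 + J)/(24 + J) (s(J) = (J + 32)/(J + 24) = (32 + J)/(24 + J))
F(m, f) = 0
s(-30)*(1413 + F(13, 40)) = ((32 - 30)/(24 - 30))*(1413 + 0) = (2/(-6))*1413 = -1/6*2*1413 = -1/3*1413 = -471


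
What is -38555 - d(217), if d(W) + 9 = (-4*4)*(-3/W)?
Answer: -8364530/217 ≈ -38546.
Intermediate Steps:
d(W) = -9 + 48/W (d(W) = -9 + (-4*4)*(-3/W) = -9 - (-48)/W = -9 + 48/W)
-38555 - d(217) = -38555 - (-9 + 48/217) = -38555 - 1*(-1905/217) = -38555 + 1905/217 = -8364530/217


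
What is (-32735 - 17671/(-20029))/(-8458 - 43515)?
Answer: 655631644/1040967217 ≈ 0.62983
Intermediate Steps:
(-32735 - 17671/(-20029))/(-8458 - 43515) = (-32735 - 17671*(-1/20029))/(-51973) = (-32735 + 17671/20029)*(-1/51973) = -655631644/20029*(-1/51973) = 655631644/1040967217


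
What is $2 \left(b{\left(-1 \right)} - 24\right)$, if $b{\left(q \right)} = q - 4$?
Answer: $-58$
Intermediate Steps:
$b{\left(q \right)} = -4 + q$
$2 \left(b{\left(-1 \right)} - 24\right) = 2 \left(\left(-4 - 1\right) - 24\right) = 2 \left(-5 - 24\right) = 2 \left(-29\right) = -58$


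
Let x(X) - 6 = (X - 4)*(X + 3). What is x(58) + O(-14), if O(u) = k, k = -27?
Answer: 3273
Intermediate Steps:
O(u) = -27
x(X) = 6 + (-4 + X)*(3 + X) (x(X) = 6 + (X - 4)*(X + 3) = 6 + (-4 + X)*(3 + X))
x(58) + O(-14) = (-6 + 58² - 1*58) - 27 = (-6 + 3364 - 58) - 27 = 3300 - 27 = 3273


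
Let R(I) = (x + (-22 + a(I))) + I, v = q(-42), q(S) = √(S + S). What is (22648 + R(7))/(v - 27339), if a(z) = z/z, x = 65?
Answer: -206855987/249140335 - 45398*I*√21/747421005 ≈ -0.83028 - 0.00027834*I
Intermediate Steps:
a(z) = 1
q(S) = √2*√S (q(S) = √(2*S) = √2*√S)
v = 2*I*√21 (v = √2*√(-42) = √2*(I*√42) = 2*I*√21 ≈ 9.1651*I)
R(I) = 44 + I (R(I) = (65 + (-22 + 1)) + I = (65 - 21) + I = 44 + I)
(22648 + R(7))/(v - 27339) = (22648 + (44 + 7))/(2*I*√21 - 27339) = (22648 + 51)/(-27339 + 2*I*√21) = 22699/(-27339 + 2*I*√21)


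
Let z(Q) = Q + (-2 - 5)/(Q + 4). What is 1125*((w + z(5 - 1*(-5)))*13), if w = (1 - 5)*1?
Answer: 160875/2 ≈ 80438.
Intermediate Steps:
z(Q) = Q - 7/(4 + Q)
w = -4 (w = -4*1 = -4)
1125*((w + z(5 - 1*(-5)))*13) = 1125*((-4 + (-7 + (5 - 1*(-5))² + 4*(5 - 1*(-5)))/(4 + (5 - 1*(-5))))*13) = 1125*((-4 + (-7 + (5 + 5)² + 4*(5 + 5))/(4 + (5 + 5)))*13) = 1125*((-4 + (-7 + 10² + 4*10)/(4 + 10))*13) = 1125*((-4 + (-7 + 100 + 40)/14)*13) = 1125*((-4 + (1/14)*133)*13) = 1125*((-4 + 19/2)*13) = 1125*((11/2)*13) = 1125*(143/2) = 160875/2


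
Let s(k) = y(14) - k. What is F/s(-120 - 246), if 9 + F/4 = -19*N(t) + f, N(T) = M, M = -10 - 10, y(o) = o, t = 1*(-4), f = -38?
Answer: 333/95 ≈ 3.5053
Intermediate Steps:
t = -4
M = -20
N(T) = -20
s(k) = 14 - k
F = 1332 (F = -36 + 4*(-19*(-20) - 38) = -36 + 4*(380 - 38) = -36 + 4*342 = -36 + 1368 = 1332)
F/s(-120 - 246) = 1332/(14 - (-120 - 246)) = 1332/(14 - 1*(-366)) = 1332/(14 + 366) = 1332/380 = 1332*(1/380) = 333/95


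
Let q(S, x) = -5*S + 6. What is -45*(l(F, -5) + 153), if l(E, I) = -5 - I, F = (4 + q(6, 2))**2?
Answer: -6885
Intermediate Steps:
q(S, x) = 6 - 5*S
F = 400 (F = (4 + (6 - 5*6))**2 = (4 + (6 - 30))**2 = (4 - 24)**2 = (-20)**2 = 400)
-45*(l(F, -5) + 153) = -45*((-5 - 1*(-5)) + 153) = -45*((-5 + 5) + 153) = -45*(0 + 153) = -45*153 = -6885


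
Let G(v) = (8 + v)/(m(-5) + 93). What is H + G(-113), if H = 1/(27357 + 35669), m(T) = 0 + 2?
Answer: -1323527/1197494 ≈ -1.1052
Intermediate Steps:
m(T) = 2
G(v) = 8/95 + v/95 (G(v) = (8 + v)/(2 + 93) = (8 + v)/95 = (8 + v)*(1/95) = 8/95 + v/95)
H = 1/63026 ≈ 1.5866e-5
H + G(-113) = 1/63026 + (8/95 + (1/95)*(-113)) = 1/63026 + (8/95 - 113/95) = 1/63026 - 21/19 = -1323527/1197494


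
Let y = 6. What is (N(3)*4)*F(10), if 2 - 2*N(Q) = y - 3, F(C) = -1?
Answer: 2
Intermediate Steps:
N(Q) = -½ (N(Q) = 1 - (6 - 3)/2 = 1 - ½*3 = 1 - 3/2 = -½)
(N(3)*4)*F(10) = -½*4*(-1) = -2*(-1) = 2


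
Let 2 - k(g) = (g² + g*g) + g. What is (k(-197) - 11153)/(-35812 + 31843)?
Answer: 29524/1323 ≈ 22.316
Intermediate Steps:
k(g) = 2 - g - 2*g² (k(g) = 2 - ((g² + g*g) + g) = 2 - ((g² + g²) + g) = 2 - (2*g² + g) = 2 - (g + 2*g²) = 2 + (-g - 2*g²) = 2 - g - 2*g²)
(k(-197) - 11153)/(-35812 + 31843) = ((2 - 1*(-197) - 2*(-197)²) - 11153)/(-35812 + 31843) = ((2 + 197 - 2*38809) - 11153)/(-3969) = ((2 + 197 - 77618) - 11153)*(-1/3969) = (-77419 - 11153)*(-1/3969) = -88572*(-1/3969) = 29524/1323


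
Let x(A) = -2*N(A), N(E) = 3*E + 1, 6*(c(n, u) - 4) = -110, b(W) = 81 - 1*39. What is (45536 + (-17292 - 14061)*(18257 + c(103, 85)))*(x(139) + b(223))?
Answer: 454101932848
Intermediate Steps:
b(W) = 42 (b(W) = 81 - 39 = 42)
c(n, u) = -43/3 (c(n, u) = 4 + (⅙)*(-110) = 4 - 55/3 = -43/3)
N(E) = 1 + 3*E
x(A) = -2 - 6*A (x(A) = -2*(1 + 3*A) = -2 - 6*A)
(45536 + (-17292 - 14061)*(18257 + c(103, 85)))*(x(139) + b(223)) = (45536 + (-17292 - 14061)*(18257 - 43/3))*((-2 - 6*139) + 42) = (45536 - 31353*54728/3)*((-2 - 834) + 42) = (45536 - 571962328)*(-836 + 42) = -571916792*(-794) = 454101932848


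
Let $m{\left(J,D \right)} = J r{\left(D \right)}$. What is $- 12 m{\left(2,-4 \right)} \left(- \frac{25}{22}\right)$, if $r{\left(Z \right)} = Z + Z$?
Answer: $- \frac{2400}{11} \approx -218.18$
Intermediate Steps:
$r{\left(Z \right)} = 2 Z$
$m{\left(J,D \right)} = 2 D J$ ($m{\left(J,D \right)} = J 2 D = 2 D J$)
$- 12 m{\left(2,-4 \right)} \left(- \frac{25}{22}\right) = - 12 \cdot 2 \left(-4\right) 2 \left(- \frac{25}{22}\right) = \left(-12\right) \left(-16\right) \left(\left(-25\right) \frac{1}{22}\right) = 192 \left(- \frac{25}{22}\right) = - \frac{2400}{11}$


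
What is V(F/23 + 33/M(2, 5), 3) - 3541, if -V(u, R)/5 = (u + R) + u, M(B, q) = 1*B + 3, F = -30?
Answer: -83006/23 ≈ -3609.0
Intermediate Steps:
M(B, q) = 3 + B (M(B, q) = B + 3 = 3 + B)
V(u, R) = -10*u - 5*R (V(u, R) = -5*((u + R) + u) = -5*((R + u) + u) = -5*(R + 2*u) = -10*u - 5*R)
V(F/23 + 33/M(2, 5), 3) - 3541 = (-10*(-30/23 + 33/(3 + 2)) - 5*3) - 3541 = (-10*(-30*1/23 + 33/5) - 15) - 3541 = (-10*(-30/23 + 33*(⅕)) - 15) - 3541 = (-10*(-30/23 + 33/5) - 15) - 3541 = (-10*609/115 - 15) - 3541 = (-1218/23 - 15) - 3541 = -1563/23 - 3541 = -83006/23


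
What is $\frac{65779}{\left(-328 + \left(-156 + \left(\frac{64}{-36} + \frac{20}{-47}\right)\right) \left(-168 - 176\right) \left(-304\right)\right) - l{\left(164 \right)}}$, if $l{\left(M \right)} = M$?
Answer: $- \frac{27824517}{6998434036} \approx -0.0039758$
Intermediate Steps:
$\frac{65779}{\left(-328 + \left(-156 + \left(\frac{64}{-36} + \frac{20}{-47}\right)\right) \left(-168 - 176\right) \left(-304\right)\right) - l{\left(164 \right)}} = \frac{65779}{\left(-328 + \left(-156 + \left(\frac{64}{-36} + \frac{20}{-47}\right)\right) \left(-168 - 176\right) \left(-304\right)\right) - 164} = \frac{65779}{\left(-328 + \left(-156 + \left(64 \left(- \frac{1}{36}\right) + 20 \left(- \frac{1}{47}\right)\right)\right) \left(-344\right) \left(-304\right)\right) - 164} = \frac{65779}{\left(-328 + \left(-156 - \frac{932}{423}\right) \left(-344\right) \left(-304\right)\right) - 164} = \frac{65779}{\left(-328 + \left(- \frac{66920}{423}\right) \left(-344\right) \left(-304\right)\right) - 164} = \frac{65779}{\left(-328 + \frac{23020480}{423} \left(-304\right)\right) - 164} = \frac{65779}{\left(-328 - \frac{6998225920}{423}\right) - 164} = \frac{65779}{- \frac{6998364664}{423} - 164} = \frac{65779}{- \frac{6998434036}{423}} = 65779 \left(- \frac{423}{6998434036}\right) = - \frac{27824517}{6998434036}$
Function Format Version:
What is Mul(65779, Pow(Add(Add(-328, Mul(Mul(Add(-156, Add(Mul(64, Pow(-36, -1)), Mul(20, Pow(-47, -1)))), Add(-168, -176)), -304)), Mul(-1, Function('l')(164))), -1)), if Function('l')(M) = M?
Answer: Rational(-27824517, 6998434036) ≈ -0.0039758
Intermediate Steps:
Mul(65779, Pow(Add(Add(-328, Mul(Mul(Add(-156, Add(Mul(64, Pow(-36, -1)), Mul(20, Pow(-47, -1)))), Add(-168, -176)), -304)), Mul(-1, Function('l')(164))), -1)) = Mul(65779, Pow(Add(Add(-328, Mul(Mul(Add(-156, Add(Mul(64, Pow(-36, -1)), Mul(20, Pow(-47, -1)))), Add(-168, -176)), -304)), Mul(-1, 164)), -1)) = Mul(65779, Pow(Add(Add(-328, Mul(Mul(Add(-156, Add(Mul(64, Rational(-1, 36)), Mul(20, Rational(-1, 47)))), -344), -304)), -164), -1)) = Mul(65779, Pow(Add(Add(-328, Mul(Mul(Add(-156, Add(Rational(-16, 9), Rational(-20, 47))), -344), -304)), -164), -1)) = Mul(65779, Pow(Add(Add(-328, Mul(Mul(Add(-156, Rational(-932, 423)), -344), -304)), -164), -1)) = Mul(65779, Pow(Add(Add(-328, Mul(Mul(Rational(-66920, 423), -344), -304)), -164), -1)) = Mul(65779, Pow(Add(Add(-328, Mul(Rational(23020480, 423), -304)), -164), -1)) = Mul(65779, Pow(Add(Add(-328, Rational(-6998225920, 423)), -164), -1)) = Mul(65779, Pow(Add(Rational(-6998364664, 423), -164), -1)) = Mul(65779, Pow(Rational(-6998434036, 423), -1)) = Mul(65779, Rational(-423, 6998434036)) = Rational(-27824517, 6998434036)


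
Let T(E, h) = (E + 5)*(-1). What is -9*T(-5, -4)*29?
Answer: 0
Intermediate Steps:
T(E, h) = -5 - E (T(E, h) = (5 + E)*(-1) = -5 - E)
-9*T(-5, -4)*29 = -9*(-5 - 1*(-5))*29 = -9*(-5 + 5)*29 = -9*0*29 = 0*29 = 0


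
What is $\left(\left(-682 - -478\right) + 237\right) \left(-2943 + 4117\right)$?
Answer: $38742$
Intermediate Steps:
$\left(\left(-682 - -478\right) + 237\right) \left(-2943 + 4117\right) = \left(\left(-682 + 478\right) + 237\right) 1174 = \left(-204 + 237\right) 1174 = 33 \cdot 1174 = 38742$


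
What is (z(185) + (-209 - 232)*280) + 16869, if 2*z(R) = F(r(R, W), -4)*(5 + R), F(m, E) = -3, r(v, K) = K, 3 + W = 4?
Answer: -106896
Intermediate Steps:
W = 1 (W = -3 + 4 = 1)
z(R) = -15/2 - 3*R/2 (z(R) = (-3*(5 + R))/2 = (-15 - 3*R)/2 = -15/2 - 3*R/2)
(z(185) + (-209 - 232)*280) + 16869 = ((-15/2 - 3/2*185) + (-209 - 232)*280) + 16869 = ((-15/2 - 555/2) - 441*280) + 16869 = (-285 - 123480) + 16869 = -123765 + 16869 = -106896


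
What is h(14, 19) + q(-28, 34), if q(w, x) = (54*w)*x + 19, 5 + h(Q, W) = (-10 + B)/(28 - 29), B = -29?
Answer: -51355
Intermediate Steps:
h(Q, W) = 34 (h(Q, W) = -5 + (-10 - 29)/(28 - 29) = -5 - 39/(-1) = -5 - 39*(-1) = -5 + 39 = 34)
q(w, x) = 19 + 54*w*x (q(w, x) = 54*w*x + 19 = 19 + 54*w*x)
h(14, 19) + q(-28, 34) = 34 + (19 + 54*(-28)*34) = 34 + (19 - 51408) = 34 - 51389 = -51355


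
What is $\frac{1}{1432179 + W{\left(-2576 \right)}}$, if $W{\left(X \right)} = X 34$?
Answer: $\frac{1}{1344595} \approx 7.4372 \cdot 10^{-7}$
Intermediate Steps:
$W{\left(X \right)} = 34 X$
$\frac{1}{1432179 + W{\left(-2576 \right)}} = \frac{1}{1432179 + 34 \left(-2576\right)} = \frac{1}{1432179 - 87584} = \frac{1}{1344595}$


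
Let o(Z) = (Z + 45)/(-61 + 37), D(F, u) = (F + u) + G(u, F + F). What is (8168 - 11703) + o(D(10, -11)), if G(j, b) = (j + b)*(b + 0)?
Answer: -10633/3 ≈ -3544.3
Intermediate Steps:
G(j, b) = b*(b + j) (G(j, b) = (b + j)*b = b*(b + j))
D(F, u) = F + u + 2*F*(u + 2*F) (D(F, u) = (F + u) + (F + F)*((F + F) + u) = (F + u) + (2*F)*(2*F + u) = (F + u) + (2*F)*(u + 2*F) = (F + u) + 2*F*(u + 2*F) = F + u + 2*F*(u + 2*F))
o(Z) = -15/8 - Z/24 (o(Z) = (45 + Z)/(-24) = (45 + Z)*(-1/24) = -15/8 - Z/24)
(8168 - 11703) + o(D(10, -11)) = (8168 - 11703) + (-15/8 - (10 - 11 + 2*10*(-11 + 2*10))/24) = -3535 + (-15/8 - (10 - 11 + 2*10*(-11 + 20))/24) = -3535 + (-15/8 - (10 - 11 + 2*10*9)/24) = -3535 + (-15/8 - (10 - 11 + 180)/24) = -3535 + (-15/8 - 1/24*179) = -3535 + (-15/8 - 179/24) = -3535 - 28/3 = -10633/3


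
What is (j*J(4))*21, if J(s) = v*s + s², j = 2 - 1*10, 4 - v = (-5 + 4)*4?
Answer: -8064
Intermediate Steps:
v = 8 (v = 4 - (-5 + 4)*4 = 4 - (-1)*4 = 4 - 1*(-4) = 4 + 4 = 8)
j = -8 (j = 2 - 10 = -8)
J(s) = s² + 8*s (J(s) = 8*s + s² = s² + 8*s)
(j*J(4))*21 = -32*(8 + 4)*21 = -32*12*21 = -8*48*21 = -384*21 = -8064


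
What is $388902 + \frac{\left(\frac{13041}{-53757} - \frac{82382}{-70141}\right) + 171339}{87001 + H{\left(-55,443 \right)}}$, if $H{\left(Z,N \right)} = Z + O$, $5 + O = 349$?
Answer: $\frac{2370391492468786124}{6095056154495} \approx 3.889 \cdot 10^{5}$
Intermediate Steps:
$O = 344$ ($O = -5 + 349 = 344$)
$H{\left(Z,N \right)} = 344 + Z$ ($H{\left(Z,N \right)} = Z + 344 = 344 + Z$)
$388902 + \frac{\left(\frac{13041}{-53757} - \frac{82382}{-70141}\right) + 171339}{87001 + H{\left(-55,443 \right)}} = 388902 + \frac{\left(\frac{13041}{-53757} - \frac{82382}{-70141}\right) + 171339}{87001 + \left(344 - 55\right)} = 388902 + \frac{\left(13041 \left(- \frac{1}{53757}\right) - - \frac{82382}{70141}\right) + 171339}{87001 + 289} = 388902 + \frac{\left(- \frac{483}{1991} + \frac{82382}{70141}\right) + 171339}{87290} = 388902 + \left(\frac{130144459}{139650731} + 171339\right) \frac{1}{87290} = 388902 + \frac{23927746743268}{139650731} \cdot \frac{1}{87290} = 388902 + \frac{11963873371634}{6095056154495} = \frac{2370391492468786124}{6095056154495}$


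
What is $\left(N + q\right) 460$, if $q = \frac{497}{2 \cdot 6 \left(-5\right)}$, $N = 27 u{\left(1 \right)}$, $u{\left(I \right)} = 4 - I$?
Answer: $\frac{100349}{3} \approx 33450.0$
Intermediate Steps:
$N = 81$ ($N = 27 \left(4 - 1\right) = 27 \cdot 3 = 81$)
$q = - \frac{497}{60}$ ($q = \frac{497}{12 \left(-5\right)} = \frac{497}{-60} = 497 \left(- \frac{1}{60}\right) = - \frac{497}{60} \approx -8.2833$)
$\left(N + q\right) 460 = \left(81 - \frac{497}{60}\right) 460 = \frac{4363}{60} \cdot 460 = \frac{100349}{3}$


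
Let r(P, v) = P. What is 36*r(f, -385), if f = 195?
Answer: 7020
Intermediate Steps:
36*r(f, -385) = 36*195 = 7020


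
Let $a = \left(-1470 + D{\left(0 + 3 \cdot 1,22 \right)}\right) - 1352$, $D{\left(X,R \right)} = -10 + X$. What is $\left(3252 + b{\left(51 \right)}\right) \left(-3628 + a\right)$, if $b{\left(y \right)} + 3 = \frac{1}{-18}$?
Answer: $- \frac{377611817}{18} \approx -2.0978 \cdot 10^{7}$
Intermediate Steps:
$a = -2829$ ($a = \left(-1470 + \left(-10 + \left(0 + 3 \cdot 1\right)\right)\right) - 1352 = \left(-1470 + \left(-10 + \left(0 + 3\right)\right)\right) - 1352 = \left(-1470 + \left(-10 + 3\right)\right) - 1352 = \left(-1470 - 7\right) - 1352 = -1477 - 1352 = -2829$)
$b{\left(y \right)} = - \frac{55}{18}$ ($b{\left(y \right)} = -3 + \frac{1}{-18} = -3 - \frac{1}{18} = - \frac{55}{18}$)
$\left(3252 + b{\left(51 \right)}\right) \left(-3628 + a\right) = \left(3252 - \frac{55}{18}\right) \left(-3628 - 2829\right) = \frac{58481}{18} \left(-6457\right) = - \frac{377611817}{18}$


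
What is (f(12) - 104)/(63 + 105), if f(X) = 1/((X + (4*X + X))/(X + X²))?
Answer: -611/1008 ≈ -0.60615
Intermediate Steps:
f(X) = (X + X²)/(6*X) (f(X) = 1/((X + 5*X)/(X + X²)) = 1/((6*X)/(X + X²)) = 1/(6*X/(X + X²)) = (X + X²)/(6*X))
(f(12) - 104)/(63 + 105) = ((⅙ + (⅙)*12) - 104)/(63 + 105) = ((⅙ + 2) - 104)/168 = (13/6 - 104)/168 = (1/168)*(-611/6) = -611/1008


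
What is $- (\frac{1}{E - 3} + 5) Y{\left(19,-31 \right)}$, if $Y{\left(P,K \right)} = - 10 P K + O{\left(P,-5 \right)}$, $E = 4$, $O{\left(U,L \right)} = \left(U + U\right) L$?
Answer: $-34200$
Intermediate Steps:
$O{\left(U,L \right)} = 2 L U$ ($O{\left(U,L \right)} = 2 U L = 2 L U$)
$Y{\left(P,K \right)} = - 10 P - 10 K P$ ($Y{\left(P,K \right)} = - 10 P K + 2 \left(-5\right) P = - 10 K P - 10 P = - 10 P - 10 K P$)
$- (\frac{1}{E - 3} + 5) Y{\left(19,-31 \right)} = - (\frac{1}{4 - 3} + 5) 10 \cdot 19 \left(-1 - -31\right) = - (\frac{1^{-1} + 5}{1}) 10 \cdot 19 \left(-1 + 31\right) = - (1 + 5) 10 \cdot 19 \cdot 30 = \left(-1\right) 6 \cdot 5700 = \left(-6\right) 5700 = -34200$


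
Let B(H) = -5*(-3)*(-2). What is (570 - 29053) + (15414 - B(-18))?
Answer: -13039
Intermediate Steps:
B(H) = -30 (B(H) = 15*(-2) = -30)
(570 - 29053) + (15414 - B(-18)) = (570 - 29053) + (15414 - 1*(-30)) = -28483 + (15414 + 30) = -28483 + 15444 = -13039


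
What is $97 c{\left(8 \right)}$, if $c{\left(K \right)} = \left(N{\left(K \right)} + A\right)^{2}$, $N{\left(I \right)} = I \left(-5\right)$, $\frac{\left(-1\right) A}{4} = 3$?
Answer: $262288$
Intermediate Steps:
$A = -12$ ($A = \left(-4\right) 3 = -12$)
$N{\left(I \right)} = - 5 I$
$c{\left(K \right)} = \left(-12 - 5 K\right)^{2}$ ($c{\left(K \right)} = \left(- 5 K - 12\right)^{2} = \left(-12 - 5 K\right)^{2}$)
$97 c{\left(8 \right)} = 97 \left(12 + 5 \cdot 8\right)^{2} = 97 \left(12 + 40\right)^{2} = 97 \cdot 52^{2} = 97 \cdot 2704 = 262288$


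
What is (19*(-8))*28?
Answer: -4256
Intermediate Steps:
(19*(-8))*28 = -152*28 = -4256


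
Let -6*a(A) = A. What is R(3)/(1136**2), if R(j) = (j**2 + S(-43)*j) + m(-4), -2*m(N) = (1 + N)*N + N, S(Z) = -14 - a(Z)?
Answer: -117/2580992 ≈ -4.5331e-5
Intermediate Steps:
a(A) = -A/6
S(Z) = -14 + Z/6 (S(Z) = -14 - (-1)*Z/6 = -14 + Z/6)
m(N) = -N/2 - N*(1 + N)/2 (m(N) = -((1 + N)*N + N)/2 = -(N*(1 + N) + N)/2 = -(N + N*(1 + N))/2 = -N/2 - N*(1 + N)/2)
R(j) = -4 + j**2 - 127*j/6 (R(j) = (j**2 + (-14 + (1/6)*(-43))*j) - 1/2*(-4)*(2 - 4) = (j**2 + (-14 - 43/6)*j) - 1/2*(-4)*(-2) = (j**2 - 127*j/6) - 4 = -4 + j**2 - 127*j/6)
R(3)/(1136**2) = (-4 + 3**2 - 127/6*3)/(1136**2) = (-4 + 9 - 127/2)/1290496 = -117/2*1/1290496 = -117/2580992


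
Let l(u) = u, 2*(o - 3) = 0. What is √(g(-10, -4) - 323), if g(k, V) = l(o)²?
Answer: I*√314 ≈ 17.72*I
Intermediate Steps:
o = 3 (o = 3 + (½)*0 = 3 + 0 = 3)
g(k, V) = 9 (g(k, V) = 3² = 9)
√(g(-10, -4) - 323) = √(9 - 323) = √(-314) = I*√314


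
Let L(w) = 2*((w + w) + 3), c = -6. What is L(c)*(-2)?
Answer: 36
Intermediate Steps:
L(w) = 6 + 4*w (L(w) = 2*(2*w + 3) = 2*(3 + 2*w) = 6 + 4*w)
L(c)*(-2) = (6 + 4*(-6))*(-2) = (6 - 24)*(-2) = -18*(-2) = 36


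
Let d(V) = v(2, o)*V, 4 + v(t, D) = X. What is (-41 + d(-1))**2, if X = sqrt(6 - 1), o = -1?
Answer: (37 + sqrt(5))**2 ≈ 1539.5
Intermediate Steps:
X = sqrt(5) ≈ 2.2361
v(t, D) = -4 + sqrt(5)
d(V) = V*(-4 + sqrt(5)) (d(V) = (-4 + sqrt(5))*V = V*(-4 + sqrt(5)))
(-41 + d(-1))**2 = (-41 - (-4 + sqrt(5)))**2 = (-41 + (4 - sqrt(5)))**2 = (-37 - sqrt(5))**2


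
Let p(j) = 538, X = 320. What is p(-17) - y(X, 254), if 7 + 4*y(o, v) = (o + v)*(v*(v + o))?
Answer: -83684745/4 ≈ -2.0921e+7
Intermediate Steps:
y(o, v) = -7/4 + v*(o + v)**2/4 (y(o, v) = -7/4 + ((o + v)*(v*(v + o)))/4 = -7/4 + ((o + v)*(v*(o + v)))/4 = -7/4 + (v*(o + v)**2)/4 = -7/4 + v*(o + v)**2/4)
p(-17) - y(X, 254) = 538 - (-7/4 + (1/4)*254*(320 + 254)**2) = 538 - (-7/4 + (1/4)*254*574**2) = 538 - (-7/4 + (1/4)*254*329476) = 538 - (-7/4 + 20921726) = 538 - 1*83686897/4 = 538 - 83686897/4 = -83684745/4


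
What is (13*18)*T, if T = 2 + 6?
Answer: 1872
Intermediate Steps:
T = 8
(13*18)*T = (13*18)*8 = 234*8 = 1872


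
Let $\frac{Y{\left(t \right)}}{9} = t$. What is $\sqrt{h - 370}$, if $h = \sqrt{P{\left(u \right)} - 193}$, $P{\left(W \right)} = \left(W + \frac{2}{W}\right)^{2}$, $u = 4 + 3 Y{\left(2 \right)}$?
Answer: $\frac{\sqrt{-311170 + 116 \sqrt{166886}}}{29} \approx 17.71 i$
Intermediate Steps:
$Y{\left(t \right)} = 9 t$
$u = 58$ ($u = 4 + 3 \cdot 9 \cdot 2 = 4 + 3 \cdot 18 = 4 + 54 = 58$)
$h = \frac{4 \sqrt{166886}}{29}$ ($h = \sqrt{\frac{\left(2 + 58^{2}\right)^{2}}{3364} - 193} = \sqrt{\frac{\left(2 + 3364\right)^{2}}{3364} - 193} = \sqrt{\frac{3366^{2}}{3364} - 193} = \sqrt{\frac{1}{3364} \cdot 11329956 - 193} = \sqrt{\frac{2832489}{841} - 193} = \sqrt{\frac{2670176}{841}} = \frac{4 \sqrt{166886}}{29} \approx 56.347$)
$\sqrt{h - 370} = \sqrt{\frac{4 \sqrt{166886}}{29} - 370} = \sqrt{-370 + \frac{4 \sqrt{166886}}{29}}$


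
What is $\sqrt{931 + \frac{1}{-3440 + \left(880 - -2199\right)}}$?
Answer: $\frac{\sqrt{336090}}{19} \approx 30.512$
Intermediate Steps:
$\sqrt{931 + \frac{1}{-3440 + \left(880 - -2199\right)}} = \sqrt{931 + \frac{1}{-3440 + \left(880 + 2199\right)}} = \sqrt{931 + \frac{1}{-3440 + 3079}} = \sqrt{931 + \frac{1}{-361}} = \sqrt{931 - \frac{1}{361}} = \sqrt{\frac{336090}{361}} = \frac{\sqrt{336090}}{19}$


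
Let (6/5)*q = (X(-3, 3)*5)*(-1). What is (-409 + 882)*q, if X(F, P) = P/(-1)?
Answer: 11825/2 ≈ 5912.5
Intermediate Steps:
X(F, P) = -P (X(F, P) = P*(-1) = -P)
q = 25/2 (q = 5*((-1*3*5)*(-1))/6 = 5*(-3*5*(-1))/6 = 5*(-15*(-1))/6 = (⅚)*15 = 25/2 ≈ 12.500)
(-409 + 882)*q = (-409 + 882)*(25/2) = 473*(25/2) = 11825/2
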